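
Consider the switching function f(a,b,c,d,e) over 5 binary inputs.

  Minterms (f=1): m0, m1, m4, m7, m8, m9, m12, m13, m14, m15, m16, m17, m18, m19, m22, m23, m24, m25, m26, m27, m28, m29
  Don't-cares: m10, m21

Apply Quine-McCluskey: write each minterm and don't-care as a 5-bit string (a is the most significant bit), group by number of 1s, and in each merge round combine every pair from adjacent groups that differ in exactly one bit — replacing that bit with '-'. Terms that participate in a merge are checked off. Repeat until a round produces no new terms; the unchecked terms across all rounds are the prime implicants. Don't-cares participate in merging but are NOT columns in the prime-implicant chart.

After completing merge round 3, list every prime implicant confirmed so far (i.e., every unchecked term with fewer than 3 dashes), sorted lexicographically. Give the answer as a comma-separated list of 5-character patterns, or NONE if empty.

[col 0] 00000*, 00001*, 00100*, 00111*, 01000*, 01001*, 01010*, 01100*, 01101*, 01110*, 01111*, 10000*, 10001*, 10010*, 10011*, 10101*, 10110*, 10111*, 11000*, 11001*, 11010*, 11011*, 11100*, 11101*
[col 1] -0000*, -0001*, -0111, -1000*, -1001*, -1010*, -1100*, -1101*, 0-000*, 0-001*, 0-100*, 0-111, 00-00*, 0000-*, 01-00*, 01-01*, 01-10*, 010-0*, 0100-*, 011-0*, 011-1*, 0110-*, 0111-*, 1-000*, 1-001*, 1-010*, 1-011*, 1-101*, 10-01*, 10-10*, 10-11*, 100-0*, 100-1*, 1000-*, 1001-*, 101-1*, 1011-*, 11-00*, 11-01*, 110-0*, 110-1*, 1100-*, 1101-*, 1110-*
[col 2] --000*, --001*, -000-*, -1-00*, -1-01*, -10-0, -100-*, -110-*, 0--00, 0-00-*, 01--0, 01-0-*, 011--, 1--01, 1-0-0*, 1-0-1*, 1-00-*, 1-01-*, 10--1, 10-1-, 100--*, 11-0-*, 110--*
[col 3] --00-, -1-0-, 1-0--
Prime implicants: --00-, -0111, -1-0-, -10-0, 0--00, 0-111, 01--0, 011--, 1--01, 1-0--, 10--1, 10-1-

-0111, -10-0, 0--00, 0-111, 01--0, 011--, 1--01, 10--1, 10-1-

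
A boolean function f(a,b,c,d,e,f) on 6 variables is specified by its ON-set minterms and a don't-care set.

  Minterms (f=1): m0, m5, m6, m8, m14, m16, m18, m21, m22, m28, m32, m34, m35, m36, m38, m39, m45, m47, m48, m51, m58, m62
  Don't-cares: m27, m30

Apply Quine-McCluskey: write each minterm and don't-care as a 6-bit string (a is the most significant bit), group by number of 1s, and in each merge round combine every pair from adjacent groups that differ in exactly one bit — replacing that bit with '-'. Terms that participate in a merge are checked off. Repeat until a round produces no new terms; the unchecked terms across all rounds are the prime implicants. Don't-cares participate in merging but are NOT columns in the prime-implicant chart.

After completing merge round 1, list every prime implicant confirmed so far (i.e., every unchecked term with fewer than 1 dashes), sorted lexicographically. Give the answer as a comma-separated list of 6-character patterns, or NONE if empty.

011011

[col 0] 000000*, 000101*, 000110*, 001000*, 001110*, 010000*, 010010*, 010101*, 010110*, 011011, 011100*, 011110*, 100000*, 100010*, 100011*, 100100*, 100110*, 100111*, 101101*, 101111*, 110000*, 110011*, 111010*, 111110*
[col 1] -00000*, -00110, -10000*, -11110, 0-0000*, 0-0101, 0-0110*, 0-1110*, 00-000, 00-110*, 01-110*, 010-10, 0100-0, 0111-0, 1-0000*, 1-0011, 10-111, 100-00*, 100-10*, 100-11*, 1000-0*, 10001-*, 1001-0*, 10011-*, 1011-1, 111-10
[col 2] --0000, 0--110, 100--0, 100-1-
Prime implicants: --0000, -00110, -11110, 0--110, 0-0101, 00-000, 010-10, 0100-0, 011011, 0111-0, 1-0011, 10-111, 100--0, 100-1-, 1011-1, 111-10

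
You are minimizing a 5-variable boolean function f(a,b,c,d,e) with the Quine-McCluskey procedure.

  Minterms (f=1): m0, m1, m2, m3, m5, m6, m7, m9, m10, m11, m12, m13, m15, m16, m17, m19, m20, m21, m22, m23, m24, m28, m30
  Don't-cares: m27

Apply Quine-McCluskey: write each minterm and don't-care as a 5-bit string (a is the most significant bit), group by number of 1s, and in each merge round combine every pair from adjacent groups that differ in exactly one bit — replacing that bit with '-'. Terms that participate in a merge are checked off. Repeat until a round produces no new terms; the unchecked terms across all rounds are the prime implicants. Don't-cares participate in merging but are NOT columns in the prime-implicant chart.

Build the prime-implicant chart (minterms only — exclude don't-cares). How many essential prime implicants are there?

4

Round 0: 00000✓ 00001✓ 00010✓ 00011✓ 00101✓ 00110✓ 00111✓ 01001✓ 01010✓ 01011✓ 01100✓ 01101✓ 01111✓ 10000✓ 10001✓ 10011✓ 10100✓ 10101✓ 10110✓ 10111✓ 11000✓ 11011✓ 11100✓ 11110✓
Round 1: -0000✓ -0001✓ -0011✓ -0101✓ -0110✓ -0111✓ -1011✓ -1100 0-001✓ 0-010✓ 0-011✓ 0-101✓ 0-111✓ 00-01✓ 00-10✓ 00-11✓ 000-0✓ 000-1✓ 0000-✓ 0001-✓ 001-1✓ 0011-✓ 01-01✓ 01-11✓ 010-1✓ 0101-✓ 011-1✓ 0110- 1-000✓ 1-011✓ 1-100✓ 1-110✓ 10-00✓ 10-01✓ 10-11✓ 100-1✓ 1000-✓ 101-0✓ 101-1✓ 1010-✓ 1011-✓ 11-00✓ 111-0✓
Round 2: --011 -0-01✓ -0-11✓ -00-1✓ -000- -01-1✓ -011- 0--01✓ 0--11✓ 0-0-1✓ 0-01- 0-1-1✓ 00--1✓ 00-1- 000-- 01--1✓ 1--00 1-1-0 10--1✓ 10-0- 101--
Round 3: -0--1 0---1
PIs = {--011, -0--1, -000-, -011-, -1100, 0---1, 0-01-, 00-1-, 000--, 0110-, 1--00, 1-1-0, 10-0-, 101--}
Coverage chart:
  m0: -000-,000--
  m1: -0--1,-000-,0---1,000--
  m2: 0-01-,00-1-,000--
  m3: --011,-0--1,0---1,0-01-,00-1-,000--
  m5: -0--1,0---1
  m6: -011-,00-1-
  m7: -0--1,-011-,0---1,00-1-
  m9: 0---1 ←essential
  m10: 0-01- ←essential
  m11: --011,0---1,0-01-
  m12: -1100,0110-
  m13: 0---1,0110-
  m15: 0---1 ←essential
  m16: -000-,1--00,10-0-
  m17: -0--1,-000-,10-0-
  m19: --011,-0--1
  m20: 1--00,1-1-0,10-0-,101--
  m21: -0--1,10-0-,101--
  m22: -011-,1-1-0,101--
  m23: -0--1,-011-,101--
  m24: 1--00 ←essential
  m28: -1100,1--00,1-1-0
  m30: 1-1-0 ←essential
Essential: 0---1, 0-01-, 1--00, 1-1-0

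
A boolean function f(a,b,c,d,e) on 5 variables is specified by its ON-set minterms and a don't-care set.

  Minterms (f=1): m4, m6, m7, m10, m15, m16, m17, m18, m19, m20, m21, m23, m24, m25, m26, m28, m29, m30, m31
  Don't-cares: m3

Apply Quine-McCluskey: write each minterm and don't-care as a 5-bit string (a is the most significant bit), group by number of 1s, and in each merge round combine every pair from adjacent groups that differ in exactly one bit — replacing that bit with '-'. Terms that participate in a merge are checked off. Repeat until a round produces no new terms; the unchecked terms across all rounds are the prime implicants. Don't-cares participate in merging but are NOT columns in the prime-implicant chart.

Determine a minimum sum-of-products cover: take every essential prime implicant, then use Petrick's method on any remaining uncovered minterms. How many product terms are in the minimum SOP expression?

6

Round 0: 00011✓ 00100✓ 00110✓ 00111✓ 01010✓ 01111✓ 10000✓ 10001✓ 10010✓ 10011✓ 10100✓ 10101✓ 10111✓ 11000✓ 11001✓ 11010✓ 11100✓ 11101✓ 11110✓ 11111✓
Round 1: -0011✓ -0100 -0111✓ -1010 -1111✓ 0-111✓ 00-11✓ 001-0 0011- 1-000✓ 1-001✓ 1-010✓ 1-100✓ 1-101✓ 1-111✓ 10-00✓ 10-01✓ 10-11✓ 100-0✓ 100-1✓ 1000-✓ 1001-✓ 101-1✓ 1010-✓ 11-00✓ 11-01✓ 11-10✓ 110-0✓ 1100-✓ 111-0✓ 111-1✓ 1110-✓ 1111-✓
Round 2: --111 -0-11 1--00✓ 1--01✓ 1-0-0 1-00-✓ 1-1-1 1-10-✓ 10--1 10-0-✓ 100-- 11--0 11-0-✓ 111--
Round 3: 1--0-
PIs = {--111, -0-11, -0100, -1010, 001-0, 0011-, 1--0-, 1-0-0, 1-1-1, 10--1, 100--, 11--0, 111--}
Coverage chart:
  m4: -0100,001-0
  m6: 001-0,0011-
  m7: --111,-0-11,0011-
  m10: -1010 ←essential
  m15: --111 ←essential
  m16: 1--0-,1-0-0,100--
  m17: 1--0-,10--1,100--
  m18: 1-0-0,100--
  m19: -0-11,10--1,100--
  m20: -0100,1--0-
  m21: 1--0-,1-1-1,10--1
  m23: --111,-0-11,1-1-1,10--1
  m24: 1--0-,1-0-0,11--0
  m25: 1--0- ←essential
  m26: -1010,1-0-0,11--0
  m28: 1--0-,11--0,111--
  m29: 1--0-,1-1-1,111--
  m30: 11--0,111--
  m31: --111,1-1-1,111--
Essential: --111, -1010, 1--0-
Petrick residual → 001-0, 100--, 11--0
Min cover (6 terms): cde + bc'de' + a'b'ce' + ad' + ab'c' + abe'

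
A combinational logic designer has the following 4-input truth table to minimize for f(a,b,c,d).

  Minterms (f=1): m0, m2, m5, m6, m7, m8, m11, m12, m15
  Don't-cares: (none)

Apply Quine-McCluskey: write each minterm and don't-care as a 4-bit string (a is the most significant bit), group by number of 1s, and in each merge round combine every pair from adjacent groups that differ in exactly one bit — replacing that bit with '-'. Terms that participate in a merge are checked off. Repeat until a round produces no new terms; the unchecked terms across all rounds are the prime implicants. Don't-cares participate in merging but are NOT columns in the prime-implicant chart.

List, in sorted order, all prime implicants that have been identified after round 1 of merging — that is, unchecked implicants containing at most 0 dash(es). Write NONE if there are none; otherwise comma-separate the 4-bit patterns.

NONE

size-2^0 implicants → 0000(✓)  0010(✓)  0101(✓)  0110(✓)  0111(✓)  1000(✓)  1011(✓)  1100(✓)  1111(✓)
size-2^1 implicants → -000  -111  0-10  00-0  01-1  011-  1-00  1-11
Unchecked terms (primes): -000, -111, 0-10, 00-0, 01-1, 011-, 1-00, 1-11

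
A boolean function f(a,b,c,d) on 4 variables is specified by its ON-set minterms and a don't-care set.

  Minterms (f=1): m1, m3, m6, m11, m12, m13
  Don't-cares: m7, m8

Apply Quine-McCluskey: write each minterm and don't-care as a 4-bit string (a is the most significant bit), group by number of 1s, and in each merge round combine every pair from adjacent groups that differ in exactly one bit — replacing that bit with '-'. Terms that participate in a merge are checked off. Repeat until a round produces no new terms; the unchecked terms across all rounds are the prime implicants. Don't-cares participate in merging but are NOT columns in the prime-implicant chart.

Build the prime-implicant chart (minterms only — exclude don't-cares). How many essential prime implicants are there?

4

[col 0] 0001*, 0011*, 0110*, 0111*, 1000*, 1011*, 1100*, 1101*
[col 1] -011, 0-11, 00-1, 011-, 1-00, 110-
Prime implicants: -011, 0-11, 00-1, 011-, 1-00, 110-
PI chart (minterm → PIs covering it):
  1 | 00-1  (sole → essential)
  3 | -011,0-11,00-1
  6 | 011-  (sole → essential)
  11 | -011  (sole → essential)
  12 | 1-00,110-
  13 | 110-  (sole → essential)
Essential prime implicants: -011, 00-1, 011-, 110-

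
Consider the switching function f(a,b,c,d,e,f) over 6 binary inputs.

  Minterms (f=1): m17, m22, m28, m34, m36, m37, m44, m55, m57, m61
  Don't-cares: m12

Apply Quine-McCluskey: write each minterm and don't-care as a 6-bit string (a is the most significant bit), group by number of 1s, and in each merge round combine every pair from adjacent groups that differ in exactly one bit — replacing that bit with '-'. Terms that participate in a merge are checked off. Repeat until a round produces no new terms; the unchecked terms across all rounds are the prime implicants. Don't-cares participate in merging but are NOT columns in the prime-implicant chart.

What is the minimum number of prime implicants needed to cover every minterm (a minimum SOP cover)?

size-2^0 implicants → 001100(✓)  010001  010110  011100(✓)  100010  100100(✓)  100101(✓)  101100(✓)  110111  111001(✓)  111101(✓)
size-2^1 implicants → -01100  0-1100  10-100  10010-  111-01
Unchecked terms (primes): -01100, 0-1100, 010001, 010110, 10-100, 100010, 10010-, 110111, 111-01
Minterm coverage:
  m17 ⊆ 010001 [E]
  m22 ⊆ 010110 [E]
  m28 ⊆ 0-1100 [E]
  m34 ⊆ 100010 [E]
  m36 ⊆ 10-100,10010-
  m37 ⊆ 10010- [E]
  m44 ⊆ -01100,10-100
  m55 ⊆ 110111 [E]
  m57 ⊆ 111-01 [E]
  m61 ⊆ 111-01 [E]
E = {0-1100, 010001, 010110, 100010, 10010-, 110111, 111-01}
Petrick residual → -01100
Cover = b'cde'f' + a'cde'f' + a'bc'd'e'f + a'bc'def' + ab'c'd'ef' + ab'c'de' + abc'def + abce'f  |cover|=8

8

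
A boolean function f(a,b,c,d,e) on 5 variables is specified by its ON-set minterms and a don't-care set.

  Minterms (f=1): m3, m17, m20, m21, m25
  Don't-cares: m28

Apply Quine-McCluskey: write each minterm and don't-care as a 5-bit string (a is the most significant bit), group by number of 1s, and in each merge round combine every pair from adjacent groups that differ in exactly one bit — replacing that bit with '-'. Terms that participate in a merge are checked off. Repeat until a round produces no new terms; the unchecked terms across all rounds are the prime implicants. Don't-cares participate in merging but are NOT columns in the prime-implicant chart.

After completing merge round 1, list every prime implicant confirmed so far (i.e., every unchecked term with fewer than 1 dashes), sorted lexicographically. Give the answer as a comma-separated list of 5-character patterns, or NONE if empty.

00011

Round 0: 00011 10001✓ 10100✓ 10101✓ 11001✓ 11100✓
Round 1: 1-001 1-100 10-01 1010-
PIs = {00011, 1-001, 1-100, 10-01, 1010-}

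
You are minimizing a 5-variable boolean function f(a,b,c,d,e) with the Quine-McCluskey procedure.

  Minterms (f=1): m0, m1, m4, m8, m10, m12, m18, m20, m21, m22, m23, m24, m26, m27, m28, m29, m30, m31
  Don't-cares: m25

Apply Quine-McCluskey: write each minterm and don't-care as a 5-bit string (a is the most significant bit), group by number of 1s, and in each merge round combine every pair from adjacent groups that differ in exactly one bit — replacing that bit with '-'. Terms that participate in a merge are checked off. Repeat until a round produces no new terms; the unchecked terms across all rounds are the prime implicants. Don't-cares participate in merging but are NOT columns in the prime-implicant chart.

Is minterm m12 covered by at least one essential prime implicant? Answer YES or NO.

[col 0] 00000*, 00001*, 00100*, 01000*, 01010*, 01100*, 10010*, 10100*, 10101*, 10110*, 10111*, 11000*, 11001*, 11010*, 11011*, 11100*, 11101*, 11110*, 11111*
[col 1] -0100*, -1000*, -1010*, -1100*, 0-000*, 0-100*, 00-00*, 0000-, 01-00*, 010-0*, 1-010*, 1-100*, 1-101*, 1-110*, 1-111*, 10-10*, 101-0*, 101-1*, 1010-*, 1011-*, 11-00*, 11-01*, 11-10*, 11-11*, 110-0*, 110-1*, 1100-*, 1101-*, 111-0*, 111-1*, 1110-*, 1111-*
[col 2] --100, -1-00, -10-0, 0--00, 1--10, 1-1-0*, 1-1-1*, 1-10-*, 1-11-*, 101--*, 11--0*, 11--1*, 11-0-*, 11-1-*, 110--*, 111--*
[col 3] 1-1--, 11---
Prime implicants: --100, -1-00, -10-0, 0--00, 0000-, 1--10, 1-1--, 11---
PI chart (minterm → PIs covering it):
  0 | 0--00,0000-
  1 | 0000-  (sole → essential)
  4 | --100,0--00
  8 | -1-00,-10-0,0--00
  10 | -10-0  (sole → essential)
  12 | --100,-1-00,0--00
  18 | 1--10  (sole → essential)
  20 | --100,1-1--
  21 | 1-1--  (sole → essential)
  22 | 1--10,1-1--
  23 | 1-1--  (sole → essential)
  24 | -1-00,-10-0,11---
  26 | -10-0,1--10,11---
  27 | 11---  (sole → essential)
  28 | --100,-1-00,1-1--,11---
  29 | 1-1--,11---
  30 | 1--10,1-1--,11---
  31 | 1-1--,11---
Essential prime implicants: -10-0, 0000-, 1--10, 1-1--, 11---

NO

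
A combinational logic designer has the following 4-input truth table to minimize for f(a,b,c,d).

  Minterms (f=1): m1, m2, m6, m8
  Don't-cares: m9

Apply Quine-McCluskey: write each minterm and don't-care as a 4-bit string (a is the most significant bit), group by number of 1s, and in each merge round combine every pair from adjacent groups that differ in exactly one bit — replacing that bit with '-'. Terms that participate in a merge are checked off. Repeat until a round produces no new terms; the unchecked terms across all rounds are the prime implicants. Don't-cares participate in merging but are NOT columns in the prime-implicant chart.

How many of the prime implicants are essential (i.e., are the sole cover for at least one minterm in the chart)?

size-2^0 implicants → 0001(✓)  0010(✓)  0110(✓)  1000(✓)  1001(✓)
size-2^1 implicants → -001  0-10  100-
Unchecked terms (primes): -001, 0-10, 100-
Minterm coverage:
  m1 ⊆ -001 [E]
  m2 ⊆ 0-10 [E]
  m6 ⊆ 0-10 [E]
  m8 ⊆ 100- [E]
E = {-001, 0-10, 100-}

3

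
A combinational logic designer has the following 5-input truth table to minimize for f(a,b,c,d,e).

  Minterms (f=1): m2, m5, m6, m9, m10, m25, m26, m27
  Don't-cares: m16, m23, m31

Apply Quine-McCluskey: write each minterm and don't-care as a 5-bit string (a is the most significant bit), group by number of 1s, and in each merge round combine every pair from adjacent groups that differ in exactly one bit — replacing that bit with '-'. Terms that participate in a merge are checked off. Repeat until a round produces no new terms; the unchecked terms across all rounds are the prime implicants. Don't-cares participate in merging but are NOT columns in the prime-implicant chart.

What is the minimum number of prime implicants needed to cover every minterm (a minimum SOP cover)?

size-2^0 implicants → 00010(✓)  00101  00110(✓)  01001(✓)  01010(✓)  10000  10111(✓)  11001(✓)  11010(✓)  11011(✓)  11111(✓)
size-2^1 implicants → -1001  -1010  0-010  00-10  1-111  11-11  110-1  1101-
Unchecked terms (primes): -1001, -1010, 0-010, 00-10, 00101, 1-111, 10000, 11-11, 110-1, 1101-
Minterm coverage:
  m2 ⊆ 0-010,00-10
  m5 ⊆ 00101 [E]
  m6 ⊆ 00-10 [E]
  m9 ⊆ -1001 [E]
  m10 ⊆ -1010,0-010
  m25 ⊆ -1001,110-1
  m26 ⊆ -1010,1101-
  m27 ⊆ 11-11,110-1,1101-
E = {-1001, 00-10, 00101}
Petrick residual → -1010, 11-11
Cover = bc'd'e + bc'de' + a'b'de' + a'b'cd'e + abde  |cover|=5

5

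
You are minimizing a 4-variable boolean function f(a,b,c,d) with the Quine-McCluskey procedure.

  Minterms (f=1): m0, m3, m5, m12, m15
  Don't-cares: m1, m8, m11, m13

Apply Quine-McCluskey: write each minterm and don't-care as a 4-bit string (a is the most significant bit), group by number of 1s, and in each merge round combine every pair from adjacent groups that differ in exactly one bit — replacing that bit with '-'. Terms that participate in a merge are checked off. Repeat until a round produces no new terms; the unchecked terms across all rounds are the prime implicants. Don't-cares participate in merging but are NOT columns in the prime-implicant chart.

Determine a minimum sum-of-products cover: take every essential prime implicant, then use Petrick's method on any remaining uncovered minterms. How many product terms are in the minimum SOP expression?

5

Round 0: 0000✓ 0001✓ 0011✓ 0101✓ 1000✓ 1011✓ 1100✓ 1101✓ 1111✓
Round 1: -000 -011 -101 0-01 00-1 000- 1-00 1-11 11-1 110-
PIs = {-000, -011, -101, 0-01, 00-1, 000-, 1-00, 1-11, 11-1, 110-}
Coverage chart:
  m0: -000,000-
  m3: -011,00-1
  m5: -101,0-01
  m12: 1-00,110-
  m15: 1-11,11-1
(no essential prime implicants)
Petrick residual → -000, -011, -101, 1-00, 1-11
Min cover (5 terms): b'c'd' + b'cd + bc'd + ac'd' + acd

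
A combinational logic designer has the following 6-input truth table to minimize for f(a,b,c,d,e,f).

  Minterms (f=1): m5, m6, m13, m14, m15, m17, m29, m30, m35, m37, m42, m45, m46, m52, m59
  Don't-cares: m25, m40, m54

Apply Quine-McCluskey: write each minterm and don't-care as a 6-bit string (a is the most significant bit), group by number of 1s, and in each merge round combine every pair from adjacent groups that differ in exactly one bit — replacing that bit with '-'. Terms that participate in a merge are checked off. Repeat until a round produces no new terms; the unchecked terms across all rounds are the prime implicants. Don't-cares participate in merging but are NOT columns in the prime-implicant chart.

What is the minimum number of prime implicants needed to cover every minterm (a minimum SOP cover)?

10

size-2^0 implicants → 000101(✓)  000110(✓)  001101(✓)  001110(✓)  001111(✓)  010001(✓)  011001(✓)  011101(✓)  011110(✓)  100011  100101(✓)  101000(✓)  101010(✓)  101101(✓)  101110(✓)  110100(✓)  110110(✓)  111011
size-2^1 implicants → -00101(✓)  -01101(✓)  -01110  0-1101  0-1110  00-101(✓)  00-110  0011-1  00111-  01-001  011-01  10-101(✓)  101-10  1010-0  1101-0
size-2^2 implicants → -0-101
Unchecked terms (primes): -0-101, -01110, 0-1101, 0-1110, 00-110, 0011-1, 00111-, 01-001, 011-01, 100011, 101-10, 1010-0, 1101-0, 111011
Minterm coverage:
  m5 ⊆ -0-101 [E]
  m6 ⊆ 00-110 [E]
  m13 ⊆ -0-101,0-1101,0011-1
  m14 ⊆ -01110,0-1110,00-110,00111-
  m15 ⊆ 0011-1,00111-
  m17 ⊆ 01-001 [E]
  m29 ⊆ 0-1101,011-01
  m30 ⊆ 0-1110 [E]
  m35 ⊆ 100011 [E]
  m37 ⊆ -0-101 [E]
  m42 ⊆ 101-10,1010-0
  m45 ⊆ -0-101 [E]
  m46 ⊆ -01110,101-10
  m52 ⊆ 1101-0 [E]
  m59 ⊆ 111011 [E]
E = {-0-101, 0-1110, 00-110, 01-001, 100011, 1101-0, 111011}
Petrick residual → 0-1101, 0011-1, 101-10
Cover = b'de'f + a'cde'f + a'cdef' + a'b'def' + a'b'cdf + a'bd'e'f + ab'c'd'ef + ab'cef' + abc'df' + abcd'ef  |cover|=10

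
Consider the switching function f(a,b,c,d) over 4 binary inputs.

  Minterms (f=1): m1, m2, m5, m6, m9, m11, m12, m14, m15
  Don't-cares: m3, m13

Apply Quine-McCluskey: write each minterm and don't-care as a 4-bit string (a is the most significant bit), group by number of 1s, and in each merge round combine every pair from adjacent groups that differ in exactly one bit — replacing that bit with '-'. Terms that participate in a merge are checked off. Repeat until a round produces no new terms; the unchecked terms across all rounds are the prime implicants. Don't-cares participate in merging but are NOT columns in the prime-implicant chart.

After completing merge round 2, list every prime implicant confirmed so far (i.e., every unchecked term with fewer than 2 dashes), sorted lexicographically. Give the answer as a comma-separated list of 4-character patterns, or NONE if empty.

[col 0] 0001*, 0010*, 0011*, 0101*, 0110*, 1001*, 1011*, 1100*, 1101*, 1110*, 1111*
[col 1] -001*, -011*, -101*, -110, 0-01*, 0-10, 00-1*, 001-, 1-01*, 1-11*, 10-1*, 11-0*, 11-1*, 110-*, 111-*
[col 2] --01, -0-1, 1--1, 11--
Prime implicants: --01, -0-1, -110, 0-10, 001-, 1--1, 11--

-110, 0-10, 001-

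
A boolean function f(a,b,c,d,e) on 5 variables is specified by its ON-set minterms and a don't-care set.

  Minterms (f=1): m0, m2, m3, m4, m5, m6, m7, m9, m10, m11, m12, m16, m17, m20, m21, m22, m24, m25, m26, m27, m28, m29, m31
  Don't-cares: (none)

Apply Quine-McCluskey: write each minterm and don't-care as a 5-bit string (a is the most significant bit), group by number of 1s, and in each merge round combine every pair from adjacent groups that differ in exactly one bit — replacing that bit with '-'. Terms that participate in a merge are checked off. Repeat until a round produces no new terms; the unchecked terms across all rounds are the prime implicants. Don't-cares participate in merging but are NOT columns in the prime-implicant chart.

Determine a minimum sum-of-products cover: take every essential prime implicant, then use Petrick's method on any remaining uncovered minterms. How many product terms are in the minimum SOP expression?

Round 0: 00000✓ 00010✓ 00011✓ 00100✓ 00101✓ 00110✓ 00111✓ 01001✓ 01010✓ 01011✓ 01100✓ 10000✓ 10001✓ 10100✓ 10101✓ 10110✓ 11000✓ 11001✓ 11010✓ 11011✓ 11100✓ 11101✓ 11111✓
Round 1: -0000✓ -0100✓ -0101✓ -0110✓ -1001✓ -1010✓ -1011✓ -1100✓ 0-010✓ 0-011✓ 0-100✓ 00-00✓ 00-10✓ 00-11✓ 000-0✓ 0001-✓ 001-0✓ 001-1✓ 0010-✓ 0011-✓ 010-1✓ 0101-✓ 1-000✓ 1-001✓ 1-100✓ 1-101✓ 10-00✓ 10-01✓ 1000-✓ 101-0✓ 1010-✓ 11-00✓ 11-01✓ 11-11✓ 110-0✓ 110-1✓ 1100-✓ 1101-✓ 111-1✓ 1110-✓
Round 2: --100 -0-00 -01-0 -010- -10-1 -101- 0-01- 00--0 00-1- 001-- 1--00✓ 1--01✓ 1-00-✓ 1-10-✓ 10-0-✓ 11--1 11-0-✓ 110--
Round 3: 1--0-
PIs = {--100, -0-00, -01-0, -010-, -10-1, -101-, 0-01-, 00--0, 00-1-, 001--, 1--0-, 11--1, 110--}
Coverage chart:
  m0: -0-00,00--0
  m2: 0-01-,00--0,00-1-
  m3: 0-01-,00-1-
  m4: --100,-0-00,-01-0,-010-,00--0,001--
  m5: -010-,001--
  m6: -01-0,00--0,00-1-,001--
  m7: 00-1-,001--
  m9: -10-1 ←essential
  m10: -101-,0-01-
  m11: -10-1,-101-,0-01-
  m12: --100 ←essential
  m16: -0-00,1--0-
  m17: 1--0- ←essential
  m20: --100,-0-00,-01-0,-010-,1--0-
  m21: -010-,1--0-
  m22: -01-0 ←essential
  m24: 1--0-,110--
  m25: -10-1,1--0-,11--1,110--
  m26: -101-,110--
  m27: -10-1,-101-,11--1,110--
  m28: --100,1--0-
  m29: 1--0-,11--1
  m31: 11--1 ←essential
Essential: --100, -01-0, -10-1, 1--0-, 11--1
Petrick residual → -0-00, -010-, -101-, 00-1-
Min cover (9 terms): cd'e' + b'd'e' + b'ce' + b'cd' + bc'e + bc'd + a'b'd + ad' + abe

9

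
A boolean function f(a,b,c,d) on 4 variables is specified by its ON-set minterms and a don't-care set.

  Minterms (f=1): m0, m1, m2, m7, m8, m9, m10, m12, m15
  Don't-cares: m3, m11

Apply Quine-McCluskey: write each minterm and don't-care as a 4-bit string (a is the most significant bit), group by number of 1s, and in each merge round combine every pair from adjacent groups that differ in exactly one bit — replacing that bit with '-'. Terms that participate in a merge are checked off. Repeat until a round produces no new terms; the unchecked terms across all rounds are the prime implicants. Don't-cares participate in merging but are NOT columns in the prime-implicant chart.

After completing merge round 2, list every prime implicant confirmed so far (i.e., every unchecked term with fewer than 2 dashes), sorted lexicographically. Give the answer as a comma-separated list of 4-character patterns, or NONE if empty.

size-2^0 implicants → 0000(✓)  0001(✓)  0010(✓)  0011(✓)  0111(✓)  1000(✓)  1001(✓)  1010(✓)  1011(✓)  1100(✓)  1111(✓)
size-2^1 implicants → -000(✓)  -001(✓)  -010(✓)  -011(✓)  -111(✓)  0-11(✓)  00-0(✓)  00-1(✓)  000-(✓)  001-(✓)  1-00  1-11(✓)  10-0(✓)  10-1(✓)  100-(✓)  101-(✓)
size-2^2 implicants → --11  -0-0(✓)  -0-1(✓)  -00-(✓)  -01-(✓)  00--(✓)  10--(✓)
size-2^3 implicants → -0--
Unchecked terms (primes): --11, -0--, 1-00

1-00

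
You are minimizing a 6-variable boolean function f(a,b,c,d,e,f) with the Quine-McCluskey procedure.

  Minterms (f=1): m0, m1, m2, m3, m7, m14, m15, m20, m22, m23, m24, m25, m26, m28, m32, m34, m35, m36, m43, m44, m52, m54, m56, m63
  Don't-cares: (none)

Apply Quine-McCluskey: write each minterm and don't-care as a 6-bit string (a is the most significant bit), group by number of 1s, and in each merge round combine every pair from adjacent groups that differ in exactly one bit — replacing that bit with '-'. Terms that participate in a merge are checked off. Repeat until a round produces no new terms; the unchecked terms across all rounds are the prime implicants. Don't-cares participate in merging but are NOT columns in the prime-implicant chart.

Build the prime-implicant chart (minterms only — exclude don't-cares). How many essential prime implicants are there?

[col 0] 000000*, 000001*, 000010*, 000011*, 000111*, 001110*, 001111*, 010100*, 010110*, 010111*, 011000*, 011001*, 011010*, 011100*, 100000*, 100010*, 100011*, 100100*, 101011*, 101100*, 110100*, 110110*, 111000*, 111111
[col 1] -00000*, -00010*, -00011*, -10100*, -10110*, -11000, 0-0111, 00-111, 000-11, 0000-0*, 0000-1*, 00000-*, 00001-*, 00111-, 01-100, 0101-0*, 01011-, 011-00, 0110-0, 01100-, 1-0100, 10-011, 10-100, 100-00, 1000-0*, 10001-*, 1101-0*
[col 2] -000-0, -0001-, -101-0, 0000--
Prime implicants: -000-0, -0001-, -101-0, -11000, 0-0111, 00-111, 000-11, 0000--, 00111-, 01-100, 01011-, 011-00, 0110-0, 01100-, 1-0100, 10-011, 10-100, 100-00, 111111
PI chart (minterm → PIs covering it):
  0 | -000-0,0000--
  1 | 0000--  (sole → essential)
  2 | -000-0,-0001-,0000--
  3 | -0001-,000-11,0000--
  7 | 0-0111,00-111,000-11
  14 | 00111-  (sole → essential)
  15 | 00-111,00111-
  20 | -101-0,01-100
  22 | -101-0,01011-
  23 | 0-0111,01011-
  24 | -11000,011-00,0110-0,01100-
  25 | 01100-  (sole → essential)
  26 | 0110-0  (sole → essential)
  28 | 01-100,011-00
  32 | -000-0,100-00
  34 | -000-0,-0001-
  35 | -0001-,10-011
  36 | 1-0100,10-100,100-00
  43 | 10-011  (sole → essential)
  44 | 10-100  (sole → essential)
  52 | -101-0,1-0100
  54 | -101-0  (sole → essential)
  56 | -11000  (sole → essential)
  63 | 111111  (sole → essential)
Essential prime implicants: -101-0, -11000, 0000--, 00111-, 0110-0, 01100-, 10-011, 10-100, 111111

9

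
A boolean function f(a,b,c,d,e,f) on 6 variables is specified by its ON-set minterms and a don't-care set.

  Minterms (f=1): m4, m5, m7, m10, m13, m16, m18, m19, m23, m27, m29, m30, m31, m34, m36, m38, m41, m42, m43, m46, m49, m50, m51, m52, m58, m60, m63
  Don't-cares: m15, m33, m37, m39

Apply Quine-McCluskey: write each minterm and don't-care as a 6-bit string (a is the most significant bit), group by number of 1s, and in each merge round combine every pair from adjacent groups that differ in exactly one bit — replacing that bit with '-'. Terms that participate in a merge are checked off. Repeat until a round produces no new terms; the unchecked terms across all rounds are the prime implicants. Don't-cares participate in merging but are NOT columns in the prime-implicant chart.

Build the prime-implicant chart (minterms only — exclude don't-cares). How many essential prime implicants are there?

size-2^0 implicants → 000100(✓)  000101(✓)  000111(✓)  001010(✓)  001101(✓)  001111(✓)  010000(✓)  010010(✓)  010011(✓)  010111(✓)  011011(✓)  011101(✓)  011110(✓)  011111(✓)  100001(✓)  100010(✓)  100100(✓)  100101(✓)  100110(✓)  100111(✓)  101001(✓)  101010(✓)  101011(✓)  101110(✓)  110001(✓)  110010(✓)  110011(✓)  110100(✓)  111010(✓)  111100(✓)  111111(✓)
size-2^1 implicants → -00100(✓)  -00101(✓)  -00111(✓)  -01010  -10010(✓)  -10011(✓)  -11111  0-0111(✓)  0-1101(✓)  0-1111(✓)  00-101(✓)  00-111(✓)  0001-1(✓)  00010-(✓)  0011-1(✓)  01-011(✓)  01-111(✓)  010-11(✓)  0100-0  01001-(✓)  011-11(✓)  0111-1(✓)  01111-  1-0001  1-0010(✓)  1-0100  1-1010(✓)  10-001  10-010(✓)  10-110(✓)  100-01  100-10(✓)  1001-0(✓)  1001-1(✓)  10010-(✓)  10011-(✓)  101-10(✓)  1010-1  10101-  11-010(✓)  11-100  1100-1  11001-(✓)
size-2^2 implicants → -001-1  -0010-  -1001-  0--111  0-11-1  00-1-1  01--11  1--010  10--10  1001--
Unchecked terms (primes): -001-1, -0010-, -01010, -1001-, -11111, 0--111, 0-11-1, 00-1-1, 01--11, 0100-0, 01111-, 1--010, 1-0001, 1-0100, 10--10, 10-001, 100-01, 1001--, 1010-1, 10101-, 11-100, 1100-1
Minterm coverage:
  m4 ⊆ -0010- [E]
  m5 ⊆ -001-1,-0010-,00-1-1
  m7 ⊆ -001-1,0--111,00-1-1
  m10 ⊆ -01010 [E]
  m13 ⊆ 0-11-1,00-1-1
  m16 ⊆ 0100-0 [E]
  m18 ⊆ -1001-,0100-0
  m19 ⊆ -1001-,01--11
  m23 ⊆ 0--111,01--11
  m27 ⊆ 01--11 [E]
  m29 ⊆ 0-11-1 [E]
  m30 ⊆ 01111- [E]
  m31 ⊆ -11111,0--111,0-11-1,01--11,01111-
  m34 ⊆ 1--010,10--10
  m36 ⊆ -0010-,1-0100,1001--
  m38 ⊆ 10--10,1001--
  m41 ⊆ 10-001,1010-1
  m42 ⊆ -01010,1--010,10--10,10101-
  m43 ⊆ 1010-1,10101-
  m46 ⊆ 10--10 [E]
  m49 ⊆ 1-0001,1100-1
  m50 ⊆ -1001-,1--010
  m51 ⊆ -1001-,1100-1
  m52 ⊆ 1-0100,11-100
  m58 ⊆ 1--010 [E]
  m60 ⊆ 11-100 [E]
  m63 ⊆ -11111 [E]
E = {-0010-, -01010, -11111, 0-11-1, 01--11, 0100-0, 01111-, 1--010, 10--10, 11-100}

10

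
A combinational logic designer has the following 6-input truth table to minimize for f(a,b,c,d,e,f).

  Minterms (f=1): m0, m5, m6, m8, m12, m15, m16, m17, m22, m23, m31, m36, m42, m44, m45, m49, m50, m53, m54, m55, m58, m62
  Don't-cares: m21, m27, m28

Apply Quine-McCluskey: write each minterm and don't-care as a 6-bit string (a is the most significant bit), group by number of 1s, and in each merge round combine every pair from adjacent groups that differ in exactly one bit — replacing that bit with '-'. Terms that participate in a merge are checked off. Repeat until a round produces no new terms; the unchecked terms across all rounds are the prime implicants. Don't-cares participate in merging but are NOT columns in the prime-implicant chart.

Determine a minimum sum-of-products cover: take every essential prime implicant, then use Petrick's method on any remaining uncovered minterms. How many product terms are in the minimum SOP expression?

Round 0: 000000✓ 000101✓ 000110✓ 001000✓ 001100✓ 001111✓ 010000✓ 010001✓ 010101✓ 010110✓ 010111✓ 011011✓ 011100✓ 011111✓ 100100✓ 101010✓ 101100✓ 101101✓ 110001✓ 110010✓ 110101✓ 110110✓ 110111✓ 111010✓ 111110✓
Round 1: -01100 -10001✓ -10101✓ -10110✓ -10111✓ 0-0000 0-0101 0-0110 0-1100 0-1111 00-000 001-00 01-111 010-01✓ 01000- 0101-1✓ 01011-✓ 011-11 1-1010 10-100 10110- 11-010✓ 11-110✓ 110-01✓ 110-10✓ 1101-1✓ 11011-✓ 111-10✓
Round 2: -10-01 -101-1 -1011- 11--10
PIs = {-01100, -10-01, -101-1, -1011-, 0-0000, 0-0101, 0-0110, 0-1100, 0-1111, 00-000, 001-00, 01-111, 01000-, 011-11, 1-1010, 10-100, 10110-, 11--10}
Coverage chart:
  m0: 0-0000,00-000
  m5: 0-0101 ←essential
  m6: 0-0110 ←essential
  m8: 00-000,001-00
  m12: -01100,0-1100,001-00
  m15: 0-1111 ←essential
  m16: 0-0000,01000-
  m17: -10-01,01000-
  m22: -1011-,0-0110
  m23: -101-1,-1011-,01-111
  m31: 0-1111,01-111,011-11
  m36: 10-100 ←essential
  m42: 1-1010 ←essential
  m44: -01100,10-100,10110-
  m45: 10110- ←essential
  m49: -10-01 ←essential
  m50: 11--10 ←essential
  m53: -10-01,-101-1
  m54: -1011-,11--10
  m55: -101-1,-1011-
  m58: 1-1010,11--10
  m62: 11--10 ←essential
Essential: -10-01, 0-0101, 0-0110, 0-1111, 1-1010, 10-100, 10110-, 11--10
Petrick residual → -101-1, 0-0000, 001-00
Min cover (11 terms): bc'e'f + bc'df + a'c'd'e'f' + a'c'de'f + a'c'def' + a'cdef + a'b'ce'f' + acd'ef' + ab'de'f' + ab'cde' + abef'

11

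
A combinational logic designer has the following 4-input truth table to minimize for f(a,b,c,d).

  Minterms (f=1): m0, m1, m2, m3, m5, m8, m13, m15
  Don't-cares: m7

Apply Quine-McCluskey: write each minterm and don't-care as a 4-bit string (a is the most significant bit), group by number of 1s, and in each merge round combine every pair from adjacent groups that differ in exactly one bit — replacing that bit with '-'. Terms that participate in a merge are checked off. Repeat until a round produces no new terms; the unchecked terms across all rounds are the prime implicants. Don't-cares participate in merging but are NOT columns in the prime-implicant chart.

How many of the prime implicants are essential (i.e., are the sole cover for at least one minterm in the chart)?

3

Round 0: 0000✓ 0001✓ 0010✓ 0011✓ 0101✓ 0111✓ 1000✓ 1101✓ 1111✓
Round 1: -000 -101✓ -111✓ 0-01✓ 0-11✓ 00-0✓ 00-1✓ 000-✓ 001-✓ 01-1✓ 11-1✓
Round 2: -1-1 0--1 00--
PIs = {-000, -1-1, 0--1, 00--}
Coverage chart:
  m0: -000,00--
  m1: 0--1,00--
  m2: 00-- ←essential
  m3: 0--1,00--
  m5: -1-1,0--1
  m8: -000 ←essential
  m13: -1-1 ←essential
  m15: -1-1 ←essential
Essential: -000, -1-1, 00--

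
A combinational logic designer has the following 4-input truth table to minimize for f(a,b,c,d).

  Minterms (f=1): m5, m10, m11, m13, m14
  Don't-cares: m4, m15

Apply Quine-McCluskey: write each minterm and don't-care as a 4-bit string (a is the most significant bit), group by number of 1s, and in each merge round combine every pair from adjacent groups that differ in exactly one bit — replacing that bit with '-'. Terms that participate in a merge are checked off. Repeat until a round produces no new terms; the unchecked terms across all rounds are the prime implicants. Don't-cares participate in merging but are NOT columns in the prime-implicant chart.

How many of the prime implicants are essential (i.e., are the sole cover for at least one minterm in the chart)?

1

[col 0] 0100*, 0101*, 1010*, 1011*, 1101*, 1110*, 1111*
[col 1] -101, 010-, 1-10*, 1-11*, 101-*, 11-1, 111-*
[col 2] 1-1-
Prime implicants: -101, 010-, 1-1-, 11-1
PI chart (minterm → PIs covering it):
  5 | -101,010-
  10 | 1-1-  (sole → essential)
  11 | 1-1-  (sole → essential)
  13 | -101,11-1
  14 | 1-1-  (sole → essential)
Essential prime implicants: 1-1-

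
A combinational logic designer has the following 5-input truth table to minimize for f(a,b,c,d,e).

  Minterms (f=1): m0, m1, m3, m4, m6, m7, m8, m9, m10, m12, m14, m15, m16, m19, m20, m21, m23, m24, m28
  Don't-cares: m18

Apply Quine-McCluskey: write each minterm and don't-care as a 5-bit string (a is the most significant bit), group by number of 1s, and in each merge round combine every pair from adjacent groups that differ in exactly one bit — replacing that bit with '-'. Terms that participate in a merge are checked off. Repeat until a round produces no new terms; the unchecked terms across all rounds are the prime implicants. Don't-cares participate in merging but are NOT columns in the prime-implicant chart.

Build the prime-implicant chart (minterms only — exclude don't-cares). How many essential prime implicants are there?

[col 0] 00000*, 00001*, 00011*, 00100*, 00110*, 00111*, 01000*, 01001*, 01010*, 01100*, 01110*, 01111*, 10000*, 10010*, 10011*, 10100*, 10101*, 10111*, 11000*, 11100*
[col 1] -0000*, -0011*, -0100*, -0111*, -1000*, -1100*, 0-000*, 0-001*, 0-100*, 0-110*, 0-111*, 00-00*, 00-11*, 000-1, 0000-*, 001-0*, 0011-*, 01-00*, 01-10*, 010-0*, 0100-*, 011-0*, 0111-*, 1-000*, 1-100*, 10-00*, 10-11*, 100-0, 1001-, 101-1, 1010-, 11-00*
[col 2] --000*, --100*, -0-00*, -0-11, -1-00*, 0--00*, 0-00-, 0-1-0, 0-11-, 01--0, 1--00*
[col 3] ---00
Prime implicants: ---00, -0-11, 0-00-, 0-1-0, 0-11-, 000-1, 01--0, 100-0, 1001-, 101-1, 1010-
PI chart (minterm → PIs covering it):
  0 | ---00,0-00-
  1 | 0-00-,000-1
  3 | -0-11,000-1
  4 | ---00,0-1-0
  6 | 0-1-0,0-11-
  7 | -0-11,0-11-
  8 | ---00,0-00-,01--0
  9 | 0-00-  (sole → essential)
  10 | 01--0  (sole → essential)
  12 | ---00,0-1-0,01--0
  14 | 0-1-0,0-11-,01--0
  15 | 0-11-  (sole → essential)
  16 | ---00,100-0
  19 | -0-11,1001-
  20 | ---00,1010-
  21 | 101-1,1010-
  23 | -0-11,101-1
  24 | ---00  (sole → essential)
  28 | ---00  (sole → essential)
Essential prime implicants: ---00, 0-00-, 0-11-, 01--0

4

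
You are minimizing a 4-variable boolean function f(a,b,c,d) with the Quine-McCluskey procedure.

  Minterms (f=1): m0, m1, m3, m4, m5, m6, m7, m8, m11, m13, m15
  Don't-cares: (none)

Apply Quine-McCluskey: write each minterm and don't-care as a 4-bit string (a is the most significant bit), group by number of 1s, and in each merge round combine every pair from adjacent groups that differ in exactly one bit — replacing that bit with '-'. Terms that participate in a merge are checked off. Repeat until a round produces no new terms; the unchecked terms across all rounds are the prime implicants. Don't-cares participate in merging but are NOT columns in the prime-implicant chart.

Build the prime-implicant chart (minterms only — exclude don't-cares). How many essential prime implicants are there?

4

size-2^0 implicants → 0000(✓)  0001(✓)  0011(✓)  0100(✓)  0101(✓)  0110(✓)  0111(✓)  1000(✓)  1011(✓)  1101(✓)  1111(✓)
size-2^1 implicants → -000  -011(✓)  -101(✓)  -111(✓)  0-00(✓)  0-01(✓)  0-11(✓)  00-1(✓)  000-(✓)  01-0(✓)  01-1(✓)  010-(✓)  011-(✓)  1-11(✓)  11-1(✓)
size-2^2 implicants → --11  -1-1  0--1  0-0-  01--
Unchecked terms (primes): --11, -000, -1-1, 0--1, 0-0-, 01--
Minterm coverage:
  m0 ⊆ -000,0-0-
  m1 ⊆ 0--1,0-0-
  m3 ⊆ --11,0--1
  m4 ⊆ 0-0-,01--
  m5 ⊆ -1-1,0--1,0-0-,01--
  m6 ⊆ 01-- [E]
  m7 ⊆ --11,-1-1,0--1,01--
  m8 ⊆ -000 [E]
  m11 ⊆ --11 [E]
  m13 ⊆ -1-1 [E]
  m15 ⊆ --11,-1-1
E = {--11, -000, -1-1, 01--}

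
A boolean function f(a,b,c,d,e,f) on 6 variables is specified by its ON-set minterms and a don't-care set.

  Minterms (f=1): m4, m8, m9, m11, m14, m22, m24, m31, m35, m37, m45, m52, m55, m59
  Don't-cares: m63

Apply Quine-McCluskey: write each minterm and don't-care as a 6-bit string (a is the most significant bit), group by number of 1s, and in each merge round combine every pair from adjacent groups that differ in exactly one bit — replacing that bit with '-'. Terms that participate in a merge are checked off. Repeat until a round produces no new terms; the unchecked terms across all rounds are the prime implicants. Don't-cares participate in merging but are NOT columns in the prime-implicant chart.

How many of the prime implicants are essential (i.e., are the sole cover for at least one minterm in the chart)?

[col 0] 000100, 001000*, 001001*, 001011*, 001110, 010110, 011000*, 011111*, 100011, 100101*, 101101*, 110100, 110111*, 111011*, 111111*
[col 1] -11111, 0-1000, 0010-1, 00100-, 10-101, 11-111, 111-11
Prime implicants: -11111, 0-1000, 000100, 0010-1, 00100-, 001110, 010110, 10-101, 100011, 11-111, 110100, 111-11
PI chart (minterm → PIs covering it):
  4 | 000100  (sole → essential)
  8 | 0-1000,00100-
  9 | 0010-1,00100-
  11 | 0010-1  (sole → essential)
  14 | 001110  (sole → essential)
  22 | 010110  (sole → essential)
  24 | 0-1000  (sole → essential)
  31 | -11111  (sole → essential)
  35 | 100011  (sole → essential)
  37 | 10-101  (sole → essential)
  45 | 10-101  (sole → essential)
  52 | 110100  (sole → essential)
  55 | 11-111  (sole → essential)
  59 | 111-11  (sole → essential)
Essential prime implicants: -11111, 0-1000, 000100, 0010-1, 001110, 010110, 10-101, 100011, 11-111, 110100, 111-11

11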